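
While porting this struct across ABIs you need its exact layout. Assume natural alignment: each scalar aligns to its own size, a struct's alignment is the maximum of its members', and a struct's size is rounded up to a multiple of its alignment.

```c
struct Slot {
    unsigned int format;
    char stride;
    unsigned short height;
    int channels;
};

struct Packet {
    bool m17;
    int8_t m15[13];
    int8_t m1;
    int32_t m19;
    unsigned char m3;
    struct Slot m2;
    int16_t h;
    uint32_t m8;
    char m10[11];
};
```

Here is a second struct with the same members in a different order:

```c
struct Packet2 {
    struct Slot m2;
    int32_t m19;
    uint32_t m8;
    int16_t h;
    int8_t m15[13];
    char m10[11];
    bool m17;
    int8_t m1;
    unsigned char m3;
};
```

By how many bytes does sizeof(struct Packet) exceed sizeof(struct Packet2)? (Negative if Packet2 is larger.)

4

Slot: 0..4  format  (4B, 4-aligned); 4..5  stride  (1B, 1-aligned); 5..6  -- padding (1B); 6..8  height  (2B, 2-aligned); 8..12  channels  (4B, 4-aligned); sizeof = 12, alignof = 4
0..1  m17  (1B, 1-aligned)
1..14  m15  (13B, 1-aligned)
14..15  m1  (1B, 1-aligned)
15..16  -- padding (1B)
16..20  m19  (4B, 4-aligned)
20..21  m3  (1B, 1-aligned)
21..24  -- padding (3B)
24..36  m2  (12B, 4-aligned)
36..38  h  (2B, 2-aligned)
38..40  -- padding (2B)
40..44  m8  (4B, 4-aligned)
44..55  m10  (11B, 1-aligned)
55..56  -- tail padding (1B)
sizeof = 56, alignof = 4
— Packet2 —
0..12  m2  (12B, 4-aligned)
12..16  m19  (4B, 4-aligned)
16..20  m8  (4B, 4-aligned)
20..22  h  (2B, 2-aligned)
22..35  m15  (13B, 1-aligned)
35..46  m10  (11B, 1-aligned)
46..47  m17  (1B, 1-aligned)
47..48  m1  (1B, 1-aligned)
48..49  m3  (1B, 1-aligned)
49..52  -- tail padding (3B)
sizeof = 52, alignof = 4
56 − 52 = 4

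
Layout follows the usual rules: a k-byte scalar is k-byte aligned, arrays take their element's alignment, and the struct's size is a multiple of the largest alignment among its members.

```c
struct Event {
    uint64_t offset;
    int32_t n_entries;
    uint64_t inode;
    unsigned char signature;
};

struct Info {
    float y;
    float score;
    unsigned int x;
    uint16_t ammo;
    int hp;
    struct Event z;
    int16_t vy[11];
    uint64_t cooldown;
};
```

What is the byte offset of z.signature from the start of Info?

48

Event: @0: offset [8B, align 8] → 8; @8: n_entries [4B, align 4] → 12; +4 pad (align 8); @16: inode [8B, align 8] → 24; @24: signature [1B, align 1] → 25; +7 tail pad (align 8); size 32, align 8
@0: y [4B, align 4] → 4
@4: score [4B, align 4] → 8
@8: x [4B, align 4] → 12
@12: ammo [2B, align 2] → 14
+2 pad (align 4)
@16: hp [4B, align 4] → 20
+4 pad (align 8)
@24: z [32B, align 8] → 56
within Event: signature at 24
24 + 24 = 48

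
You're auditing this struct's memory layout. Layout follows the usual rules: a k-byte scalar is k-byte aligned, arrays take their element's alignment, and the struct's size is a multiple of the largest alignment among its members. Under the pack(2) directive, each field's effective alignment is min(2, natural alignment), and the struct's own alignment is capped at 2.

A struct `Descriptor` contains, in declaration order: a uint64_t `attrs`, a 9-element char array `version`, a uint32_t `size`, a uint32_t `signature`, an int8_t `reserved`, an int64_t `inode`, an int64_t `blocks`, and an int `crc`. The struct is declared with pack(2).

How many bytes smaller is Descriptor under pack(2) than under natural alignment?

8

natural layout:
  0..8  attrs  (8B, 8-aligned)
  8..17  version  (9B, 1-aligned)
  17..20  -- padding (3B)
  20..24  size  (4B, 4-aligned)
  24..28  signature  (4B, 4-aligned)
  28..29  reserved  (1B, 1-aligned)
  29..32  -- padding (3B)
  32..40  inode  (8B, 8-aligned)
  40..48  blocks  (8B, 8-aligned)
  48..52  crc  (4B, 4-aligned)
  52..56  -- tail padding (4B)
  sizeof = 56, alignof = 8
packed(2) layout:
  0..8  attrs  (8B, 2-aligned)
  8..17  version  (9B, 1-aligned)
  17..18  -- padding (1B)
  18..22  size  (4B, 2-aligned)
  22..26  signature  (4B, 2-aligned)
  26..27  reserved  (1B, 1-aligned)
  27..28  -- padding (1B)
  28..36  inode  (8B, 2-aligned)
  36..44  blocks  (8B, 2-aligned)
  44..48  crc  (4B, 2-aligned)
  sizeof = 48, alignof = 2
56 − 48 = 8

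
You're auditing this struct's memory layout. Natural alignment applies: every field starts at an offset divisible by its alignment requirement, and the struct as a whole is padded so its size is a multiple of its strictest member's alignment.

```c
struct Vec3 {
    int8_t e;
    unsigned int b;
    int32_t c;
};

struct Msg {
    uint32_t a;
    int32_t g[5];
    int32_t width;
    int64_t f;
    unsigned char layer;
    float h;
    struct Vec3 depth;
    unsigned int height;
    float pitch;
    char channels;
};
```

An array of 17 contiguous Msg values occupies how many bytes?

1224

Vec3: @0: e [1B, align 1] → 1; +3 pad (align 4); @4: b [4B, align 4] → 8; @8: c [4B, align 4] → 12; size 12, align 4
@0: a [4B, align 4] → 4
@4: g [20B, align 4] → 24
@24: width [4B, align 4] → 28
+4 pad (align 8)
@32: f [8B, align 8] → 40
@40: layer [1B, align 1] → 41
+3 pad (align 4)
@44: h [4B, align 4] → 48
@48: depth [12B, align 4] → 60
@60: height [4B, align 4] → 64
@64: pitch [4B, align 4] → 68
@68: channels [1B, align 1] → 69
+3 tail pad (align 8)
size 72, align 8
array of 17: 17 × 72 = 1224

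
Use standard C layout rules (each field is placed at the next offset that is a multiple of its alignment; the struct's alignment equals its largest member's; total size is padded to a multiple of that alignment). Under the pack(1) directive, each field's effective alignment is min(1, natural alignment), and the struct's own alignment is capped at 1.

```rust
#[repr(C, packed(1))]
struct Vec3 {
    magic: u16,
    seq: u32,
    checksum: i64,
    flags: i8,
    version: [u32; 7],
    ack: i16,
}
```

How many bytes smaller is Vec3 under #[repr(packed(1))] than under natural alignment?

11

natural layout:
  0..2  magic  (2B, 2-aligned)
  2..4  -- padding (2B)
  4..8  seq  (4B, 4-aligned)
  8..16  checksum  (8B, 8-aligned)
  16..17  flags  (1B, 1-aligned)
  17..20  -- padding (3B)
  20..48  version  (28B, 4-aligned)
  48..50  ack  (2B, 2-aligned)
  50..56  -- tail padding (6B)
  sizeof = 56, alignof = 8
packed(1) layout:
  0..2  magic  (2B, 1-aligned)
  2..6  seq  (4B, 1-aligned)
  6..14  checksum  (8B, 1-aligned)
  14..15  flags  (1B, 1-aligned)
  15..43  version  (28B, 1-aligned)
  43..45  ack  (2B, 1-aligned)
  sizeof = 45, alignof = 1
56 − 45 = 11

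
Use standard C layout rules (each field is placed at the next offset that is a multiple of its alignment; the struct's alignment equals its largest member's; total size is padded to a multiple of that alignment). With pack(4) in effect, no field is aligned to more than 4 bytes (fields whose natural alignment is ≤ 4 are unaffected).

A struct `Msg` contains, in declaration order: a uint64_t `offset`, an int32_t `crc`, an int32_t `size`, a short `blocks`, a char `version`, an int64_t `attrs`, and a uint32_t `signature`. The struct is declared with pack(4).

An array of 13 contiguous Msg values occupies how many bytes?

0..8  offset  (8B, 4-aligned)
8..12  crc  (4B, 4-aligned)
12..16  size  (4B, 4-aligned)
16..18  blocks  (2B, 2-aligned)
18..19  version  (1B, 1-aligned)
19..20  -- padding (1B)
20..28  attrs  (8B, 4-aligned)
28..32  signature  (4B, 4-aligned)
sizeof = 32, alignof = 4
array of 13: 13 × 32 = 416

416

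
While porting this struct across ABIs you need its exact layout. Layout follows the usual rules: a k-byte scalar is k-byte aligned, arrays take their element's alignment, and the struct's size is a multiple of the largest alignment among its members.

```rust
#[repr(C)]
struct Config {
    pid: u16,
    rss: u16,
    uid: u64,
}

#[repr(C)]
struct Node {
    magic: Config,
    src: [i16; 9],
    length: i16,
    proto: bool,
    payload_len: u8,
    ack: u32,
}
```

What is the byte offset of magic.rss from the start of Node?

2

Config: @0: pid [2B, align 2] → 2; @2: rss [2B, align 2] → 4; +4 pad (align 8); @8: uid [8B, align 8] → 16; size 16, align 8
@0: magic [16B, align 8] → 16
within Config: rss at 2
0 + 2 = 2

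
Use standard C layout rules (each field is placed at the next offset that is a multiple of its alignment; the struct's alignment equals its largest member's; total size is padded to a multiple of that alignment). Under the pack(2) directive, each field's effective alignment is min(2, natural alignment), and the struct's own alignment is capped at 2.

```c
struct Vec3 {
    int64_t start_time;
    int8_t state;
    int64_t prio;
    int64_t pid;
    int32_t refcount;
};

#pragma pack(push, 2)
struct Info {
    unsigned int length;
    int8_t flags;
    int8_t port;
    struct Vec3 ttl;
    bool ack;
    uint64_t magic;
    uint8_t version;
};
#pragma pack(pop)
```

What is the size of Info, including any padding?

Vec3: start_time at 0 (size 8, align 8) → ends 8; state at 8 (size 1, align 1) → ends 9; pad 7 to align 8 for prio; prio at 16 (size 8, align 8) → ends 24; pid at 24 (size 8, align 8) → ends 32; refcount at 32 (size 4, align 4) → ends 36; tail pad 4 to reach multiple of 8; total 40 bytes, alignment 8
length at 0 (size 4, align 2) → ends 4
flags at 4 (size 1, align 1) → ends 5
port at 5 (size 1, align 1) → ends 6
ttl at 6 (size 40, align 2) → ends 46
ack at 46 (size 1, align 1) → ends 47
pad 1 to align 2 for magic
magic at 48 (size 8, align 2) → ends 56
version at 56 (size 1, align 1) → ends 57
tail pad 1 to reach multiple of 2
total 58 bytes, alignment 2

58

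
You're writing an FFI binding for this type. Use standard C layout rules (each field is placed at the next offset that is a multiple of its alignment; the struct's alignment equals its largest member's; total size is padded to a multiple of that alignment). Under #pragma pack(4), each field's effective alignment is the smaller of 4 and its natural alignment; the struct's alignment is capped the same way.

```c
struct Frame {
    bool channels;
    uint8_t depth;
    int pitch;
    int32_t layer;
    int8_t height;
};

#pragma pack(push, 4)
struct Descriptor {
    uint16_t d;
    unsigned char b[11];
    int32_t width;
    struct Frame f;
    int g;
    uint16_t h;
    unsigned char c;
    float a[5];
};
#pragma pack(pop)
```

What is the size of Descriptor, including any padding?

Frame: @0: channels [1B, align 1] → 1; @1: depth [1B, align 1] → 2; +2 pad (align 4); @4: pitch [4B, align 4] → 8; @8: layer [4B, align 4] → 12; @12: height [1B, align 1] → 13; +3 tail pad (align 4); size 16, align 4
@0: d [2B, align 2] → 2
@2: b [11B, align 1] → 13
+3 pad (align 4)
@16: width [4B, align 4] → 20
@20: f [16B, align 4] → 36
@36: g [4B, align 4] → 40
@40: h [2B, align 2] → 42
@42: c [1B, align 1] → 43
+1 pad (align 4)
@44: a [20B, align 4] → 64
size 64, align 4

64 bytes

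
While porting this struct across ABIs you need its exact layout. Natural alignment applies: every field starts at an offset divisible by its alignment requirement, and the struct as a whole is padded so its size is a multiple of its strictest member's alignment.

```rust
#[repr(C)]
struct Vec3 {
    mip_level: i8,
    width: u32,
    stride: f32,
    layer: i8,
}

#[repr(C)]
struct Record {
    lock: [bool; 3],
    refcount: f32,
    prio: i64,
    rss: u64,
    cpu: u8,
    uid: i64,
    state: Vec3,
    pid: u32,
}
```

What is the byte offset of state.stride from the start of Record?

48

Vec3: 0..1  mip_level  (1B, 1-aligned); 1..4  -- padding (3B); 4..8  width  (4B, 4-aligned); 8..12  stride  (4B, 4-aligned); 12..13  layer  (1B, 1-aligned); 13..16  -- tail padding (3B); sizeof = 16, alignof = 4
0..3  lock  (3B, 1-aligned)
3..4  -- padding (1B)
4..8  refcount  (4B, 4-aligned)
8..16  prio  (8B, 8-aligned)
16..24  rss  (8B, 8-aligned)
24..25  cpu  (1B, 1-aligned)
25..32  -- padding (7B)
32..40  uid  (8B, 8-aligned)
40..56  state  (16B, 4-aligned)
within Vec3: stride at 8
40 + 8 = 48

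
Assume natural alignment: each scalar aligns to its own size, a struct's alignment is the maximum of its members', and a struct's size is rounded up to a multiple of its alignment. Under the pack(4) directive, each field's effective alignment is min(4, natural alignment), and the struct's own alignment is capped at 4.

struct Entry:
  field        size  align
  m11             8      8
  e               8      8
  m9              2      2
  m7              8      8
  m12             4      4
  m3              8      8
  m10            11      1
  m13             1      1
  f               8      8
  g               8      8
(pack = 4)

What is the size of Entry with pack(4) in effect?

@0: m11 [8B, align 4] → 8
@8: e [8B, align 4] → 16
@16: m9 [2B, align 2] → 18
+2 pad (align 4)
@20: m7 [8B, align 4] → 28
@28: m12 [4B, align 4] → 32
@32: m3 [8B, align 4] → 40
@40: m10 [11B, align 1] → 51
@51: m13 [1B, align 1] → 52
@52: f [8B, align 4] → 60
@60: g [8B, align 4] → 68
size 68, align 4

68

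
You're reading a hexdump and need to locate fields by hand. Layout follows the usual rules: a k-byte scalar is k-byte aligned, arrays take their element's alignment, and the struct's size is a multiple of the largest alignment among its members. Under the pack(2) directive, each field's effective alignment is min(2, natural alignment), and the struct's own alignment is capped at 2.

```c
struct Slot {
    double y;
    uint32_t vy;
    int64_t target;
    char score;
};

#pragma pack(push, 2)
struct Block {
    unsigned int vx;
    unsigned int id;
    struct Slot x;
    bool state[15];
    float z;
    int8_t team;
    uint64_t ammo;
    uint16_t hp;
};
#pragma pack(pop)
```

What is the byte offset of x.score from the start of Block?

32

Slot: 0..8  y  (8B, 8-aligned); 8..12  vy  (4B, 4-aligned); 12..16  -- padding (4B); 16..24  target  (8B, 8-aligned); 24..25  score  (1B, 1-aligned); 25..32  -- tail padding (7B); sizeof = 32, alignof = 8
0..4  vx  (4B, 2-aligned)
4..8  id  (4B, 2-aligned)
8..40  x  (32B, 2-aligned)
within Slot: score at 24
8 + 24 = 32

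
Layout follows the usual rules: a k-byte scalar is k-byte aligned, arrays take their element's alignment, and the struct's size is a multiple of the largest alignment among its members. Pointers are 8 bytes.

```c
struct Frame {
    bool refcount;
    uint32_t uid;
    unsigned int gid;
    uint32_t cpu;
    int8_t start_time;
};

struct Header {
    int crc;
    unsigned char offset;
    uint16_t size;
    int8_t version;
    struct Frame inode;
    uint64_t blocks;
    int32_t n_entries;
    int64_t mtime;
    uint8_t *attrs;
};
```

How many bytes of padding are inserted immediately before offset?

Frame: refcount at 0 (size 1, align 1) → ends 1; pad 3 to align 4 for uid; uid at 4 (size 4, align 4) → ends 8; gid at 8 (size 4, align 4) → ends 12; cpu at 12 (size 4, align 4) → ends 16; start_time at 16 (size 1, align 1) → ends 17; tail pad 3 to reach multiple of 4; total 20 bytes, alignment 4
crc at 0 (size 4, align 4) → ends 4
offset at 4 (size 1, align 1) → ends 5

0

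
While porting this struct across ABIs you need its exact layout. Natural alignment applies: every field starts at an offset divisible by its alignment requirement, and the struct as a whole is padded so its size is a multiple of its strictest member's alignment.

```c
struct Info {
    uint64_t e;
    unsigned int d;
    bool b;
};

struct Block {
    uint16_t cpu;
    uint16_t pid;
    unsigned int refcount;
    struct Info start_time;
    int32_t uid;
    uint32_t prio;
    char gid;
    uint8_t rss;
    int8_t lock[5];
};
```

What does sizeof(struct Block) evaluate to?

Info: 0..8  e  (8B, 8-aligned); 8..12  d  (4B, 4-aligned); 12..13  b  (1B, 1-aligned); 13..16  -- tail padding (3B); sizeof = 16, alignof = 8
0..2  cpu  (2B, 2-aligned)
2..4  pid  (2B, 2-aligned)
4..8  refcount  (4B, 4-aligned)
8..24  start_time  (16B, 8-aligned)
24..28  uid  (4B, 4-aligned)
28..32  prio  (4B, 4-aligned)
32..33  gid  (1B, 1-aligned)
33..34  rss  (1B, 1-aligned)
34..39  lock  (5B, 1-aligned)
39..40  -- tail padding (1B)
sizeof = 40, alignof = 8

40 bytes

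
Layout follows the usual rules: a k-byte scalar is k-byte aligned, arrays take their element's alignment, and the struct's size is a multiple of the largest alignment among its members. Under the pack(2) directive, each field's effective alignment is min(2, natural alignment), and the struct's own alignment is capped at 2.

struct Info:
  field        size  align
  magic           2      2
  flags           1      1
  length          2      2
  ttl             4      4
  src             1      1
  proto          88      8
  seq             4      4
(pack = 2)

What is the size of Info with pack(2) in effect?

magic at 0 (size 2, align 2) → ends 2
flags at 2 (size 1, align 1) → ends 3
pad 1 to align 2 for length
length at 4 (size 2, align 2) → ends 6
ttl at 6 (size 4, align 2) → ends 10
src at 10 (size 1, align 1) → ends 11
pad 1 to align 2 for proto
proto at 12 (size 88, align 2) → ends 100
seq at 100 (size 4, align 2) → ends 104
total 104 bytes, alignment 2

104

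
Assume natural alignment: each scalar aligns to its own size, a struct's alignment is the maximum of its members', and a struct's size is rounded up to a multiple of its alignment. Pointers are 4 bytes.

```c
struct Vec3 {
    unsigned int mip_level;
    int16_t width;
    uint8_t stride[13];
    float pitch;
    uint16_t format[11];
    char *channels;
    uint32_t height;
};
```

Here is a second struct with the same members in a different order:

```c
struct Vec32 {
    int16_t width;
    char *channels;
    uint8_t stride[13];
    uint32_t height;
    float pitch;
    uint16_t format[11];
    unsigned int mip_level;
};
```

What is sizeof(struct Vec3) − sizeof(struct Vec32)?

@0: mip_level [4B, align 4] → 4
@4: width [2B, align 2] → 6
@6: stride [13B, align 1] → 19
+1 pad (align 4)
@20: pitch [4B, align 4] → 24
@24: format [22B, align 2] → 46
+2 pad (align 4)
@48: channels [4B, align 4] → 52
@52: height [4B, align 4] → 56
size 56, align 4
— Vec32 —
@0: width [2B, align 2] → 2
+2 pad (align 4)
@4: channels [4B, align 4] → 8
@8: stride [13B, align 1] → 21
+3 pad (align 4)
@24: height [4B, align 4] → 28
@28: pitch [4B, align 4] → 32
@32: format [22B, align 2] → 54
+2 pad (align 4)
@56: mip_level [4B, align 4] → 60
size 60, align 4
56 − 60 = -4

-4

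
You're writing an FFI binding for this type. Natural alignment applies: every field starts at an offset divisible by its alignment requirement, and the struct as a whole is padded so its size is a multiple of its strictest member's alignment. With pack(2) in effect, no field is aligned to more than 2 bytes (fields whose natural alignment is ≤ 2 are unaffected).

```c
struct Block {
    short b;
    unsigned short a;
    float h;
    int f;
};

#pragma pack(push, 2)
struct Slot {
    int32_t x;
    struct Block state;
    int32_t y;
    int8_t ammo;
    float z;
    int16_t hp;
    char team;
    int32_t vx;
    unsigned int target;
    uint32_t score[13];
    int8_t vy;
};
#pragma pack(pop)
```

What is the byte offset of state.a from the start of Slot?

6

Block: 0..2  b  (2B, 2-aligned); 2..4  a  (2B, 2-aligned); 4..8  h  (4B, 4-aligned); 8..12  f  (4B, 4-aligned); sizeof = 12, alignof = 4
0..4  x  (4B, 2-aligned)
4..16  state  (12B, 2-aligned)
within Block: a at 2
4 + 2 = 6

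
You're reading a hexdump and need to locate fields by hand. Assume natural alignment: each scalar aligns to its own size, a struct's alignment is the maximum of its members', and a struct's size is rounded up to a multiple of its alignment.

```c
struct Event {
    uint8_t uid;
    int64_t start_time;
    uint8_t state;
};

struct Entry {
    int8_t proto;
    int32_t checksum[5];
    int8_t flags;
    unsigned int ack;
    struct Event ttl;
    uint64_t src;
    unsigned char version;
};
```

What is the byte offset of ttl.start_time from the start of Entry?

Event: 0..1  uid  (1B, 1-aligned); 1..8  -- padding (7B); 8..16  start_time  (8B, 8-aligned); 16..17  state  (1B, 1-aligned); 17..24  -- tail padding (7B); sizeof = 24, alignof = 8
0..1  proto  (1B, 1-aligned)
1..4  -- padding (3B)
4..24  checksum  (20B, 4-aligned)
24..25  flags  (1B, 1-aligned)
25..28  -- padding (3B)
28..32  ack  (4B, 4-aligned)
32..56  ttl  (24B, 8-aligned)
within Event: start_time at 8
32 + 8 = 40

40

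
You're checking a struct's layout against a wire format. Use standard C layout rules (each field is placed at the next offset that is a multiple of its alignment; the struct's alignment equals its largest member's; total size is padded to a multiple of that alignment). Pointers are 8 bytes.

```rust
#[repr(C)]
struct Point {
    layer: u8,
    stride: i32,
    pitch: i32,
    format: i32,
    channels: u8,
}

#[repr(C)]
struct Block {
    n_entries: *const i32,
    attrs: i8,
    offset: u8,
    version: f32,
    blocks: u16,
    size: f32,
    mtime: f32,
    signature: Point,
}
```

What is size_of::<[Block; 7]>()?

Point: 0..1  layer  (1B, 1-aligned); 1..4  -- padding (3B); 4..8  stride  (4B, 4-aligned); 8..12  pitch  (4B, 4-aligned); 12..16  format  (4B, 4-aligned); 16..17  channels  (1B, 1-aligned); 17..20  -- tail padding (3B); sizeof = 20, alignof = 4
0..8  n_entries  (8B, 8-aligned)
8..9  attrs  (1B, 1-aligned)
9..10  offset  (1B, 1-aligned)
10..12  -- padding (2B)
12..16  version  (4B, 4-aligned)
16..18  blocks  (2B, 2-aligned)
18..20  -- padding (2B)
20..24  size  (4B, 4-aligned)
24..28  mtime  (4B, 4-aligned)
28..48  signature  (20B, 4-aligned)
sizeof = 48, alignof = 8
array of 7: 7 × 48 = 336

336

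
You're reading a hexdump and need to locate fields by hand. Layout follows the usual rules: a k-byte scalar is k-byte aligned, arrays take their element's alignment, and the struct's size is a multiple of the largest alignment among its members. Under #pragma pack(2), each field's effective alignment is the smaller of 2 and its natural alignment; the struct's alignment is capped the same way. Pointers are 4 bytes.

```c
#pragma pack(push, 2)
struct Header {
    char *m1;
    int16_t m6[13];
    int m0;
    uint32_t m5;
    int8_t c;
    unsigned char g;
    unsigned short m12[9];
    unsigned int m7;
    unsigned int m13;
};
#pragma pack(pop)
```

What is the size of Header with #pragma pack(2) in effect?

@0: m1 [4B, align 2] → 4
@4: m6 [26B, align 2] → 30
@30: m0 [4B, align 2] → 34
@34: m5 [4B, align 2] → 38
@38: c [1B, align 1] → 39
@39: g [1B, align 1] → 40
@40: m12 [18B, align 2] → 58
@58: m7 [4B, align 2] → 62
@62: m13 [4B, align 2] → 66
size 66, align 2

66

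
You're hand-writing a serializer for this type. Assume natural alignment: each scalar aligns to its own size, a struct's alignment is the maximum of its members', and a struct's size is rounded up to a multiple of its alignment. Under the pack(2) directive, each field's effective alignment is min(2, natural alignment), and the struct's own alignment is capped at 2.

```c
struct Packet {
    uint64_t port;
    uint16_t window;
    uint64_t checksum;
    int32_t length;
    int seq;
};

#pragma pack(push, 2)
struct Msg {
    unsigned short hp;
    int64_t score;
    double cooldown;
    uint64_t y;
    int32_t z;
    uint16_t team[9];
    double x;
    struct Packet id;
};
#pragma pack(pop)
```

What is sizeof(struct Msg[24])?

2112

Packet: @0: port [8B, align 8] → 8; @8: window [2B, align 2] → 10; +6 pad (align 8); @16: checksum [8B, align 8] → 24; @24: length [4B, align 4] → 28; @28: seq [4B, align 4] → 32; size 32, align 8
@0: hp [2B, align 2] → 2
@2: score [8B, align 2] → 10
@10: cooldown [8B, align 2] → 18
@18: y [8B, align 2] → 26
@26: z [4B, align 2] → 30
@30: team [18B, align 2] → 48
@48: x [8B, align 2] → 56
@56: id [32B, align 2] → 88
size 88, align 2
array of 24: 24 × 88 = 2112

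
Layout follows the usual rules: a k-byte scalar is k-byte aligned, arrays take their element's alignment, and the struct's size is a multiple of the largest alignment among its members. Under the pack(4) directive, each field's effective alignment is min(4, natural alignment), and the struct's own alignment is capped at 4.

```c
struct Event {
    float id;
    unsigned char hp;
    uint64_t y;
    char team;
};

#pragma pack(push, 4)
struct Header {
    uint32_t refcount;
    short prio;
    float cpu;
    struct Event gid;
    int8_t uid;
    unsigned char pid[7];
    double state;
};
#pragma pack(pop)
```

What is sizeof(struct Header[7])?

364

Event: id at 0 (size 4, align 4) → ends 4; hp at 4 (size 1, align 1) → ends 5; pad 3 to align 8 for y; y at 8 (size 8, align 8) → ends 16; team at 16 (size 1, align 1) → ends 17; tail pad 7 to reach multiple of 8; total 24 bytes, alignment 8
refcount at 0 (size 4, align 4) → ends 4
prio at 4 (size 2, align 2) → ends 6
pad 2 to align 4 for cpu
cpu at 8 (size 4, align 4) → ends 12
gid at 12 (size 24, align 4) → ends 36
uid at 36 (size 1, align 1) → ends 37
pid at 37 (size 7, align 1) → ends 44
state at 44 (size 8, align 4) → ends 52
total 52 bytes, alignment 4
array of 7: 7 × 52 = 364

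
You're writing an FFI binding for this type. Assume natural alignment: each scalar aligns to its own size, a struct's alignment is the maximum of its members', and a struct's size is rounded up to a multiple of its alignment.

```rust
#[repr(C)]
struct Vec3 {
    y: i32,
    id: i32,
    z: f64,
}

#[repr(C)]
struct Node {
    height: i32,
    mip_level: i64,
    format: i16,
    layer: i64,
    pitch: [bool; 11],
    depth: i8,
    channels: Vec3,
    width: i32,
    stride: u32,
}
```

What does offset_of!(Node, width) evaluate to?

64

Vec3: @0: y [4B, align 4] → 4; @4: id [4B, align 4] → 8; @8: z [8B, align 8] → 16; size 16, align 8
@0: height [4B, align 4] → 4
+4 pad (align 8)
@8: mip_level [8B, align 8] → 16
@16: format [2B, align 2] → 18
+6 pad (align 8)
@24: layer [8B, align 8] → 32
@32: pitch [11B, align 1] → 43
@43: depth [1B, align 1] → 44
+4 pad (align 8)
@48: channels [16B, align 8] → 64
@64: width [4B, align 4] → 68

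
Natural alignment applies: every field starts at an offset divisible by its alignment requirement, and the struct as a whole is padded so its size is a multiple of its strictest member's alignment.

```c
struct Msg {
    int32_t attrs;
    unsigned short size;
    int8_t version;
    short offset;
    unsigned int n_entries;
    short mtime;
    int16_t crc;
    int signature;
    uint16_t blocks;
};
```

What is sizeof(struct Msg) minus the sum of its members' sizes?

5

0..4  attrs  (4B, 4-aligned)
4..6  size  (2B, 2-aligned)
6..7  version  (1B, 1-aligned)
7..8  -- padding (1B)
8..10  offset  (2B, 2-aligned)
10..12  -- padding (2B)
12..16  n_entries  (4B, 4-aligned)
16..18  mtime  (2B, 2-aligned)
18..20  crc  (2B, 2-aligned)
20..24  signature  (4B, 4-aligned)
24..26  blocks  (2B, 2-aligned)
26..28  -- tail padding (2B)
sizeof = 28, alignof = 4
data bytes 23, size 28 → padding 5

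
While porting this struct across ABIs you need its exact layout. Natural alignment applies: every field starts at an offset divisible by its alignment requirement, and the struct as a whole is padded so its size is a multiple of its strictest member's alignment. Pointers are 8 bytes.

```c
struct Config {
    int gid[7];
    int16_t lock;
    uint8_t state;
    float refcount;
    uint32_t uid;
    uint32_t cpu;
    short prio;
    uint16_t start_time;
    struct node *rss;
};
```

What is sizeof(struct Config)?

56

0..28  gid  (28B, 4-aligned)
28..30  lock  (2B, 2-aligned)
30..31  state  (1B, 1-aligned)
31..32  -- padding (1B)
32..36  refcount  (4B, 4-aligned)
36..40  uid  (4B, 4-aligned)
40..44  cpu  (4B, 4-aligned)
44..46  prio  (2B, 2-aligned)
46..48  start_time  (2B, 2-aligned)
48..56  rss  (8B, 8-aligned)
sizeof = 56, alignof = 8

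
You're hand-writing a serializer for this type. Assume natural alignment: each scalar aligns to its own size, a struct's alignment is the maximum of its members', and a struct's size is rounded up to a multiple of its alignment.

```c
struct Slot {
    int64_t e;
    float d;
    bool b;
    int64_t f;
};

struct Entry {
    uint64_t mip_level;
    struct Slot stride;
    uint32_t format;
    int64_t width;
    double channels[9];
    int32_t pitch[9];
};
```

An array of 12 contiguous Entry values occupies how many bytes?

1920

Slot: @0: e [8B, align 8] → 8; @8: d [4B, align 4] → 12; @12: b [1B, align 1] → 13; +3 pad (align 8); @16: f [8B, align 8] → 24; size 24, align 8
@0: mip_level [8B, align 8] → 8
@8: stride [24B, align 8] → 32
@32: format [4B, align 4] → 36
+4 pad (align 8)
@40: width [8B, align 8] → 48
@48: channels [72B, align 8] → 120
@120: pitch [36B, align 4] → 156
+4 tail pad (align 8)
size 160, align 8
array of 12: 12 × 160 = 1920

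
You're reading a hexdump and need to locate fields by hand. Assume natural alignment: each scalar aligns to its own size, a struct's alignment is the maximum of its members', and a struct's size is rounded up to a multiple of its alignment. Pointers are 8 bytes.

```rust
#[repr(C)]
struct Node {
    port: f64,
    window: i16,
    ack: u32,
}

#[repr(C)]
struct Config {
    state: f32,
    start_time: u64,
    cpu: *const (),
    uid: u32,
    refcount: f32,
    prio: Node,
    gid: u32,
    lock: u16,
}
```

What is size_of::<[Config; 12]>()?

Node: @0: port [8B, align 8] → 8; @8: window [2B, align 2] → 10; +2 pad (align 4); @12: ack [4B, align 4] → 16; size 16, align 8
@0: state [4B, align 4] → 4
+4 pad (align 8)
@8: start_time [8B, align 8] → 16
@16: cpu [8B, align 8] → 24
@24: uid [4B, align 4] → 28
@28: refcount [4B, align 4] → 32
@32: prio [16B, align 8] → 48
@48: gid [4B, align 4] → 52
@52: lock [2B, align 2] → 54
+2 tail pad (align 8)
size 56, align 8
array of 12: 12 × 56 = 672

672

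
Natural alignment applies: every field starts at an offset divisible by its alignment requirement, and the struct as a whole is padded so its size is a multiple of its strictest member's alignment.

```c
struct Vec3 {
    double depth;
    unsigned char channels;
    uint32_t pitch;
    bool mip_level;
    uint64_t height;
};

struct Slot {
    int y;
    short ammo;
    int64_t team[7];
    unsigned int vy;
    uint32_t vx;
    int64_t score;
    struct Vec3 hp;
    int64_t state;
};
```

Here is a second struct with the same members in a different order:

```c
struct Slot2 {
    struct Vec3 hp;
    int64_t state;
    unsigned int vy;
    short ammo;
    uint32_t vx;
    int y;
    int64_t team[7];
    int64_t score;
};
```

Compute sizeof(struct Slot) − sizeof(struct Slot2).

Vec3: @0: depth [8B, align 8] → 8; @8: channels [1B, align 1] → 9; +3 pad (align 4); @12: pitch [4B, align 4] → 16; @16: mip_level [1B, align 1] → 17; +7 pad (align 8); @24: height [8B, align 8] → 32; size 32, align 8
@0: y [4B, align 4] → 4
@4: ammo [2B, align 2] → 6
+2 pad (align 8)
@8: team [56B, align 8] → 64
@64: vy [4B, align 4] → 68
@68: vx [4B, align 4] → 72
@72: score [8B, align 8] → 80
@80: hp [32B, align 8] → 112
@112: state [8B, align 8] → 120
size 120, align 8
— Slot2 —
@0: hp [32B, align 8] → 32
@32: state [8B, align 8] → 40
@40: vy [4B, align 4] → 44
@44: ammo [2B, align 2] → 46
+2 pad (align 4)
@48: vx [4B, align 4] → 52
@52: y [4B, align 4] → 56
@56: team [56B, align 8] → 112
@112: score [8B, align 8] → 120
size 120, align 8
120 − 120 = 0

0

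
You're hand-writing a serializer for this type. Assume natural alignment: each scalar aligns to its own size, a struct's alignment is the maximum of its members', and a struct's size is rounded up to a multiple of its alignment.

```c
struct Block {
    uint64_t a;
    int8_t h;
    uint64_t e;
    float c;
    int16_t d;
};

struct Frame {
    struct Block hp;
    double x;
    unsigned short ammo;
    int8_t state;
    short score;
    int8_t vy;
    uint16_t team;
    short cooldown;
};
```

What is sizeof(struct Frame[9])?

504

Block: 0..8  a  (8B, 8-aligned); 8..9  h  (1B, 1-aligned); 9..16  -- padding (7B); 16..24  e  (8B, 8-aligned); 24..28  c  (4B, 4-aligned); 28..30  d  (2B, 2-aligned); 30..32  -- tail padding (2B); sizeof = 32, alignof = 8
0..32  hp  (32B, 8-aligned)
32..40  x  (8B, 8-aligned)
40..42  ammo  (2B, 2-aligned)
42..43  state  (1B, 1-aligned)
43..44  -- padding (1B)
44..46  score  (2B, 2-aligned)
46..47  vy  (1B, 1-aligned)
47..48  -- padding (1B)
48..50  team  (2B, 2-aligned)
50..52  cooldown  (2B, 2-aligned)
52..56  -- tail padding (4B)
sizeof = 56, alignof = 8
array of 9: 9 × 56 = 504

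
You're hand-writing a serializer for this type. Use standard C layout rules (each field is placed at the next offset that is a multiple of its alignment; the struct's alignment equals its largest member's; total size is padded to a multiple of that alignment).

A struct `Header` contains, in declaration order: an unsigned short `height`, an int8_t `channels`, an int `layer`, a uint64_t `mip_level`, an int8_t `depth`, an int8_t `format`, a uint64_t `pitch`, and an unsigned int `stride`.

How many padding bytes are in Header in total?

@0: height [2B, align 2] → 2
@2: channels [1B, align 1] → 3
+1 pad (align 4)
@4: layer [4B, align 4] → 8
@8: mip_level [8B, align 8] → 16
@16: depth [1B, align 1] → 17
@17: format [1B, align 1] → 18
+6 pad (align 8)
@24: pitch [8B, align 8] → 32
@32: stride [4B, align 4] → 36
+4 tail pad (align 8)
size 40, align 8
data bytes 29, size 40 → padding 11

11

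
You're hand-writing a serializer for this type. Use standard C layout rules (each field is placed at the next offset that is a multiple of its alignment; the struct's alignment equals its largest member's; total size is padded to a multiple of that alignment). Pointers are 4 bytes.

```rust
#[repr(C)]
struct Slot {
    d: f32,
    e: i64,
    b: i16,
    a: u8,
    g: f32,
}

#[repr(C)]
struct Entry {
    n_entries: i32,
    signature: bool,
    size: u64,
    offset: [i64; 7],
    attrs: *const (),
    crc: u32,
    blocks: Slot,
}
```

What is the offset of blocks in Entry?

Slot: 0..4  d  (4B, 4-aligned); 4..8  -- padding (4B); 8..16  e  (8B, 8-aligned); 16..18  b  (2B, 2-aligned); 18..19  a  (1B, 1-aligned); 19..20  -- padding (1B); 20..24  g  (4B, 4-aligned); sizeof = 24, alignof = 8
0..4  n_entries  (4B, 4-aligned)
4..5  signature  (1B, 1-aligned)
5..8  -- padding (3B)
8..16  size  (8B, 8-aligned)
16..72  offset  (56B, 8-aligned)
72..76  attrs  (4B, 4-aligned)
76..80  crc  (4B, 4-aligned)
80..104  blocks  (24B, 8-aligned)

80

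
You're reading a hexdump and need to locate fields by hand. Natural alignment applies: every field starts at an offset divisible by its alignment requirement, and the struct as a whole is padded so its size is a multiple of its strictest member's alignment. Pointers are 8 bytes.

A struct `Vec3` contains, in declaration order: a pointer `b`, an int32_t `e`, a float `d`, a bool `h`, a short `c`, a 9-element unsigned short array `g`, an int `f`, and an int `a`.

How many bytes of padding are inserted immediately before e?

b at 0 (size 8, align 8) → ends 8
e at 8 (size 4, align 4) → ends 12

0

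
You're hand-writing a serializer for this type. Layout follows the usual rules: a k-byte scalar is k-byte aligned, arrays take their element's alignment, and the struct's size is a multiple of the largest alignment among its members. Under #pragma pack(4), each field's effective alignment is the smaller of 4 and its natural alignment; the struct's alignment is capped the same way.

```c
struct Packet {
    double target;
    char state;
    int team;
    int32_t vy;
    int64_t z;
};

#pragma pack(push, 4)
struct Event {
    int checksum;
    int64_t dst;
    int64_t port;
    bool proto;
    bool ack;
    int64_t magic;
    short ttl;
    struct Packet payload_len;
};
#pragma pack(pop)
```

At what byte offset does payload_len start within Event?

Packet: target at 0 (size 8, align 8) → ends 8; state at 8 (size 1, align 1) → ends 9; pad 3 to align 4 for team; team at 12 (size 4, align 4) → ends 16; vy at 16 (size 4, align 4) → ends 20; pad 4 to align 8 for z; z at 24 (size 8, align 8) → ends 32; total 32 bytes, alignment 8
checksum at 0 (size 4, align 4) → ends 4
dst at 4 (size 8, align 4) → ends 12
port at 12 (size 8, align 4) → ends 20
proto at 20 (size 1, align 1) → ends 21
ack at 21 (size 1, align 1) → ends 22
pad 2 to align 4 for magic
magic at 24 (size 8, align 4) → ends 32
ttl at 32 (size 2, align 2) → ends 34
pad 2 to align 4 for payload_len
payload_len at 36 (size 32, align 4) → ends 68

36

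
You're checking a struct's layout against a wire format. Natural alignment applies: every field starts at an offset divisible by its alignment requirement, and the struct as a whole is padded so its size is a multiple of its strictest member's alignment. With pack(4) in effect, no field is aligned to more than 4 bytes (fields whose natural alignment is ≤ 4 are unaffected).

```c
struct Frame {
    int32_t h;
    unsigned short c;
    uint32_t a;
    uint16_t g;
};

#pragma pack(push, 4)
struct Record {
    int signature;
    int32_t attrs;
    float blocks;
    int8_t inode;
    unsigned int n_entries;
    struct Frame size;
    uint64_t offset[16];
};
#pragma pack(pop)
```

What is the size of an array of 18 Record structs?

2952

Frame: h at 0 (size 4, align 4) → ends 4; c at 4 (size 2, align 2) → ends 6; pad 2 to align 4 for a; a at 8 (size 4, align 4) → ends 12; g at 12 (size 2, align 2) → ends 14; tail pad 2 to reach multiple of 4; total 16 bytes, alignment 4
signature at 0 (size 4, align 4) → ends 4
attrs at 4 (size 4, align 4) → ends 8
blocks at 8 (size 4, align 4) → ends 12
inode at 12 (size 1, align 1) → ends 13
pad 3 to align 4 for n_entries
n_entries at 16 (size 4, align 4) → ends 20
size at 20 (size 16, align 4) → ends 36
offset at 36 (size 128, align 4) → ends 164
total 164 bytes, alignment 4
array of 18: 18 × 164 = 2952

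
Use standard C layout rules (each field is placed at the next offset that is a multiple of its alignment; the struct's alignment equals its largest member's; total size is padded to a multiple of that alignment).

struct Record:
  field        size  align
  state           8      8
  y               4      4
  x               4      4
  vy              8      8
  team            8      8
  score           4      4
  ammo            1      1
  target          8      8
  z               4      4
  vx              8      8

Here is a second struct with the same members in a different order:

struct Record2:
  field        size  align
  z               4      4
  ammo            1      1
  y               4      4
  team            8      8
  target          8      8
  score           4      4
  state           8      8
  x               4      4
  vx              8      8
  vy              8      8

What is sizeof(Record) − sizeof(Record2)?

0..8  state  (8B, 8-aligned)
8..12  y  (4B, 4-aligned)
12..16  x  (4B, 4-aligned)
16..24  vy  (8B, 8-aligned)
24..32  team  (8B, 8-aligned)
32..36  score  (4B, 4-aligned)
36..37  ammo  (1B, 1-aligned)
37..40  -- padding (3B)
40..48  target  (8B, 8-aligned)
48..52  z  (4B, 4-aligned)
52..56  -- padding (4B)
56..64  vx  (8B, 8-aligned)
sizeof = 64, alignof = 8
— Record2 —
0..4  z  (4B, 4-aligned)
4..5  ammo  (1B, 1-aligned)
5..8  -- padding (3B)
8..12  y  (4B, 4-aligned)
12..16  -- padding (4B)
16..24  team  (8B, 8-aligned)
24..32  target  (8B, 8-aligned)
32..36  score  (4B, 4-aligned)
36..40  -- padding (4B)
40..48  state  (8B, 8-aligned)
48..52  x  (4B, 4-aligned)
52..56  -- padding (4B)
56..64  vx  (8B, 8-aligned)
64..72  vy  (8B, 8-aligned)
sizeof = 72, alignof = 8
64 − 72 = -8

-8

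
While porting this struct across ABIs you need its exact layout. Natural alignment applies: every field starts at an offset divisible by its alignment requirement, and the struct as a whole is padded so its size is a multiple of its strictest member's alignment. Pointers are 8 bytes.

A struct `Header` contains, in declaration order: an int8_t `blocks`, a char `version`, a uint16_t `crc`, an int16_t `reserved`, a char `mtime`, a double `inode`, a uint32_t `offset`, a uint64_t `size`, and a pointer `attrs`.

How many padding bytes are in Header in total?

blocks at 0 (size 1, align 1) → ends 1
version at 1 (size 1, align 1) → ends 2
crc at 2 (size 2, align 2) → ends 4
reserved at 4 (size 2, align 2) → ends 6
mtime at 6 (size 1, align 1) → ends 7
pad 1 to align 8 for inode
inode at 8 (size 8, align 8) → ends 16
offset at 16 (size 4, align 4) → ends 20
pad 4 to align 8 for size
size at 24 (size 8, align 8) → ends 32
attrs at 32 (size 8, align 8) → ends 40
total 40 bytes, alignment 8
data bytes 35, size 40 → padding 5

5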